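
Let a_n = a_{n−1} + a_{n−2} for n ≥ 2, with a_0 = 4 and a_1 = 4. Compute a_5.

32

With companion matrix B = [[1, 1], [1, 0]], [a_n, a_{n−1}]ᵀ = B·[a_{n−1}, a_{n−2}]ᵀ, so [a_5, a_4]ᵀ = B⁴·[a_1, a_0]ᵀ.
B⁴ = [[5, 3], [3, 2]], giving [a_5, a_4]ᵀ = [[32], [20]].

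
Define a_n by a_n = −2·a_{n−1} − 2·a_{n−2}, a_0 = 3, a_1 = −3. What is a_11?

With companion matrix B = [[−2, −2], [1, 0]], [a_n, a_{n−1}]ᵀ = B·[a_{n−1}, a_{n−2}]ᵀ, so [a_11, a_10]ᵀ = B^10·[a_1, a_0]ᵀ.
B^10 = [[32, 64], [−32, −32]], giving [a_11, a_10]ᵀ = [[96], [0]].

96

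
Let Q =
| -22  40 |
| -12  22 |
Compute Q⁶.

[[64, 0], [0, 64]]

tr Q = 0 and det Q = -4, so the characteristic polynomial is λ² − (0)λ + (-4) with roots 2 and -2.
Eigenvectors give P = [[-5, 2], [-3, 1]] with P⁻¹ = [[1, -2], [3, -5]], and Q = P·diag(2, -2)·P⁻¹.
Then Q⁶ = P·diag(64, 64)·P⁻¹ = [[-320, 128], [-192, 64]] · [[1, -2], [3, -5]] = [[64, 0], [0, 64]].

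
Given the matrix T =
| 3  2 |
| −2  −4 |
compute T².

[[5, −2], [2, 12]]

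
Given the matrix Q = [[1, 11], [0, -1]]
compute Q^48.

[[1, 0], [0, 1]]

Q² = I (check: tr Q = 0 and det Q = -1), so Q^48 = I since 48 is even.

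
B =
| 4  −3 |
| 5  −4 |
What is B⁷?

B² = I (check: tr B = 0 and det B = −1), so B⁷ = B since 7 is odd.

[[4, −3], [5, −4]]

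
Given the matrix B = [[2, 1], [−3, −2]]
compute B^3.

[[2, 1], [−3, −2]]

B² = I (check: tr B = 0 and det B = −1), so B^3 = B since 3 is odd.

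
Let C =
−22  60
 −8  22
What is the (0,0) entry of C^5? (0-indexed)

tr C = 0 and det C = −4, so the characteristic polynomial is λ² − (0)λ + (−4) with roots −2 and 2.
Eigenvectors give P = [[3, −5], [1, −2]] with P⁻¹ = [[2, −5], [1, −3]], and C = P·diag(−2, 2)·P⁻¹.
Then C^5 = P·diag(−32, 32)·P⁻¹ = [[−96, −160], [−32, −64]] · [[2, −5], [1, −3]] = [[−352, 960], [−128, 352]].

−352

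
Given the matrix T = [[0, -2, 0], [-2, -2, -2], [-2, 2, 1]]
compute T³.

[[-16, -8, -4], [-12, -20, -6], [2, 2, -7]]

T² = [[4, 4, 4], [8, 4, 2], [-6, 2, -3]]
T³ = [[-16, -8, -4], [-12, -20, -6], [2, 2, -7]]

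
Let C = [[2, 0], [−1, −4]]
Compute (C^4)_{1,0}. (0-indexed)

40

C^2 = [[4, 0], [2, 16]]
C^3 = [[8, 0], [−12, −64]]
C^4 = [[16, 0], [40, 256]]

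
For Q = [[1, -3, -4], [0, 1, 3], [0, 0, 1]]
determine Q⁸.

[[1, -24, -284], [0, 1, 24], [0, 0, 1]]

Q = I + N where N = [[0, -3, -4], [0, 0, 3], [0, 0, 0]] is strictly upper-triangular, so N³ = 0.
(I + N)⁸ = I + 8·N + 28·N² = [[1, -24, -284], [0, 1, 24], [0, 0, 1]].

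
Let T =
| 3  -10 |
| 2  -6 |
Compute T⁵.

tr T = -3 and det T = 2, so the characteristic polynomial is λ² − (-3)λ + (2) with roots -2 and -1.
Eigenvectors give P = [[2, 5], [1, 2]] with P⁻¹ = [[-2, 5], [1, -2]], and T = P·diag(-2, -1)·P⁻¹.
Then T⁵ = P·diag(-32, -1)·P⁻¹ = [[-64, -5], [-32, -2]] · [[-2, 5], [1, -2]] = [[123, -310], [62, -156]].

[[123, -310], [62, -156]]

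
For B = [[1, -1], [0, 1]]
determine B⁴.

[[1, -4], [0, 1]]

B = I + N where N = [[0, -1], [0, 0]] is strictly upper-triangular, so N² = 0.
(I + N)⁴ = I + 4·N = [[1, -4], [0, 1]].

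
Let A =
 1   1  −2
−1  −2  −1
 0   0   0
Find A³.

[[1, 2, 1], [−2, −5, −5], [0, 0, 0]]

A² = [[0, −1, −3], [1, 3, 4], [0, 0, 0]]
A³ = [[1, 2, 1], [−2, −5, −5], [0, 0, 0]]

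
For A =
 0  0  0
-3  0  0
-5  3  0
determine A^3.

[[0, 0, 0], [0, 0, 0], [0, 0, 0]]

A is strictly triangular, hence nilpotent: A^3 = 0, so A^3 = 0.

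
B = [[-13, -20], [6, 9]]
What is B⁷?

tr B = -4 and det B = 3, so the characteristic polynomial is λ² − (-4)λ + (3) with roots -1 and -3.
Eigenvectors give P = [[-5, -2], [3, 1]] with P⁻¹ = [[1, 2], [-3, -5]], and B = P·diag(-1, -3)·P⁻¹.
Then B⁷ = P·diag(-1, -2187)·P⁻¹ = [[5, 4374], [-3, -2187]] · [[1, 2], [-3, -5]] = [[-13117, -21860], [6558, 10929]].

[[-13117, -21860], [6558, 10929]]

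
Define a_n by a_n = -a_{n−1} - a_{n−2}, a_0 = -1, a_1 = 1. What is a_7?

With companion matrix A = [[-1, -1], [1, 0]], [a_n, a_{n−1}]ᵀ = A·[a_{n−1}, a_{n−2}]ᵀ, so [a_7, a_6]ᵀ = A⁶·[a_1, a_0]ᵀ.
A⁶ = [[1, 0], [0, 1]], giving [a_7, a_6]ᵀ = [[1], [-1]].

1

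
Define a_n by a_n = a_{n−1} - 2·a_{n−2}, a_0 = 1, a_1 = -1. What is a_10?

45

With companion matrix B = [[1, -2], [1, 0]], [a_n, a_{n−1}]ᵀ = B·[a_{n−1}, a_{n−2}]ᵀ, so [a_10, a_9]ᵀ = B^9·[a_1, a_0]ᵀ.
B^9 = [[-11, 34], [-17, 6]], giving [a_10, a_9]ᵀ = [[45], [23]].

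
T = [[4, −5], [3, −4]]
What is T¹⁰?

[[1, 0], [0, 1]]

T² = I (check: tr T = 0 and det T = −1), so T¹⁰ = I since 10 is even.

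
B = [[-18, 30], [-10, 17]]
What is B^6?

[[2724, -3990], [1330, -1931]]

tr B = -1 and det B = -6, so the characteristic polynomial is λ² − (-1)λ + (-6) with roots 2 and -3.
Eigenvectors give P = [[3, 2], [2, 1]] with P⁻¹ = [[-1, 2], [2, -3]], and B = P·diag(2, -3)·P⁻¹.
Then B^6 = P·diag(64, 729)·P⁻¹ = [[192, 1458], [128, 729]] · [[-1, 2], [2, -3]] = [[2724, -3990], [1330, -1931]].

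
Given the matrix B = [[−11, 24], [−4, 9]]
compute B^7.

[[−6563, 13128], [−2188, 4377]]

tr B = −2 and det B = −3, so the characteristic polynomial is λ² − (−2)λ + (−3) with roots 1 and −3.
Eigenvectors give P = [[2, 3], [1, 1]] with P⁻¹ = [[−1, 3], [1, −2]], and B = P·diag(1, −3)·P⁻¹.
Then B^7 = P·diag(1, −2187)·P⁻¹ = [[2, −6561], [1, −2187]] · [[−1, 3], [1, −2]] = [[−6563, 13128], [−2188, 4377]].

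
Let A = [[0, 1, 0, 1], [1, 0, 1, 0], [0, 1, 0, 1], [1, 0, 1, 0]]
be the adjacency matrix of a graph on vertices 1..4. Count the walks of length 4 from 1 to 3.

8

The number of length-4 walks from vertex 1 to vertex 3 is entry (1,3) of A⁴, where A is the adjacency matrix.
A² = [[2, 0, 2, 0], [0, 2, 0, 2], [2, 0, 2, 0], [0, 2, 0, 2]]
A³ = [[0, 4, 0, 4], [4, 0, 4, 0], [0, 4, 0, 4], [4, 0, 4, 0]]
A⁴ = [[8, 0, 8, 0], [0, 8, 0, 8], [8, 0, 8, 0], [0, 8, 0, 8]]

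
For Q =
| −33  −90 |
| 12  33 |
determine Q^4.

[[81, 0], [0, 81]]

tr Q = 0 and det Q = −9, so the characteristic polynomial is λ² − (0)λ + (−9) with roots 3 and −3.
Eigenvectors give P = [[5, −3], [−2, 1]] with P⁻¹ = [[−1, −3], [−2, −5]], and Q = P·diag(3, −3)·P⁻¹.
Then Q^4 = P·diag(81, 81)·P⁻¹ = [[405, −243], [−162, 81]] · [[−1, −3], [−2, −5]] = [[81, 0], [0, 81]].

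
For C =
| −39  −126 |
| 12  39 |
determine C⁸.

[[6561, 0], [0, 6561]]

tr C = 0 and det C = −9, so the characteristic polynomial is λ² − (0)λ + (−9) with roots 3 and −3.
Eigenvectors give P = [[−3, 7], [1, −2]] with P⁻¹ = [[2, 7], [1, 3]], and C = P·diag(3, −3)·P⁻¹.
Then C⁸ = P·diag(6561, 6561)·P⁻¹ = [[−19683, 45927], [6561, −13122]] · [[2, 7], [1, 3]] = [[6561, 0], [0, 6561]].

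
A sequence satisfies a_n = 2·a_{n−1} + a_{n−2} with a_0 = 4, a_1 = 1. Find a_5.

77

With companion matrix T = [[2, 1], [1, 0]], [a_n, a_{n−1}]ᵀ = T·[a_{n−1}, a_{n−2}]ᵀ, so [a_5, a_4]ᵀ = T⁴·[a_1, a_0]ᵀ.
T⁴ = [[29, 12], [12, 5]], giving [a_5, a_4]ᵀ = [[77], [32]].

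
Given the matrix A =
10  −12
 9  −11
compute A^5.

[[100, −132], [99, −131]]

tr A = −1 and det A = −2, so the characteristic polynomial is λ² − (−1)λ + (−2) with roots 1 and −2.
Eigenvectors give P = [[4, 1], [3, 1]] with P⁻¹ = [[1, −1], [−3, 4]], and A = P·diag(1, −2)·P⁻¹.
Then A^5 = P·diag(1, −32)·P⁻¹ = [[4, −32], [3, −32]] · [[1, −1], [−3, 4]] = [[100, −132], [99, −131]].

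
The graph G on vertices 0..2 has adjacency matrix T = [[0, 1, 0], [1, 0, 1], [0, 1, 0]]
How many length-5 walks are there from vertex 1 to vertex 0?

4

The number of length-5 walks from vertex 1 to vertex 0 is entry (1,0) of T⁵, where T is the adjacency matrix.
T² = [[1, 0, 1], [0, 2, 0], [1, 0, 1]]
T³ = [[0, 2, 0], [2, 0, 2], [0, 2, 0]]
T⁴ = [[2, 0, 2], [0, 4, 0], [2, 0, 2]]
T⁵ = [[0, 4, 0], [4, 0, 4], [0, 4, 0]]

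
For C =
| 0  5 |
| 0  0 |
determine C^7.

[[0, 0], [0, 0]]

C is strictly triangular, hence nilpotent: C^2 = 0, so C^7 = 0.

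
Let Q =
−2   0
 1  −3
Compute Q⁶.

[[64, 0], [−665, 729]]

tr Q = −5 and det Q = 6, so the characteristic polynomial is λ² − (−5)λ + (6) with roots −2 and −3.
Eigenvectors give P = [[1, 0], [1, 1]] with P⁻¹ = [[1, 0], [−1, 1]], and Q = P·diag(−2, −3)·P⁻¹.
Then Q⁶ = P·diag(64, 729)·P⁻¹ = [[64, 0], [64, 729]] · [[1, 0], [−1, 1]] = [[64, 0], [−665, 729]].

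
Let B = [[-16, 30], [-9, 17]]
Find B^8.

[[-1274, 2550], [-765, 1531]]

tr B = 1 and det B = -2, so the characteristic polynomial is λ² − (1)λ + (-2) with roots 2 and -1.
Eigenvectors give P = [[-5, 2], [-3, 1]] with P⁻¹ = [[1, -2], [3, -5]], and B = P·diag(2, -1)·P⁻¹.
Then B^8 = P·diag(256, 1)·P⁻¹ = [[-1280, 2], [-768, 1]] · [[1, -2], [3, -5]] = [[-1274, 2550], [-765, 1531]].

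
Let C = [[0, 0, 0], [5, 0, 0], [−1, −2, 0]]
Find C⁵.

[[0, 0, 0], [0, 0, 0], [0, 0, 0]]

C is strictly triangular, hence nilpotent: C³ = 0, so C⁵ = 0.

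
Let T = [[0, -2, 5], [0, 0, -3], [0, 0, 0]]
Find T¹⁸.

T is strictly triangular, hence nilpotent: T³ = 0, so T¹⁸ = 0.

[[0, 0, 0], [0, 0, 0], [0, 0, 0]]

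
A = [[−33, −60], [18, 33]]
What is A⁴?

tr A = 0 and det A = −9, so the characteristic polynomial is λ² − (0)λ + (−9) with roots −3 and 3.
Eigenvectors give P = [[−2, −5], [1, 3]] with P⁻¹ = [[−3, −5], [1, 2]], and A = P·diag(−3, 3)·P⁻¹.
Then A⁴ = P·diag(81, 81)·P⁻¹ = [[−162, −405], [81, 243]] · [[−3, −5], [1, 2]] = [[81, 0], [0, 81]].

[[81, 0], [0, 81]]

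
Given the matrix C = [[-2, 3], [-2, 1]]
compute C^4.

C^2 = [[-2, -3], [2, -5]]
C^3 = [[10, -9], [6, 1]]
C^4 = [[-2, 21], [-14, 19]]

[[-2, 21], [-14, 19]]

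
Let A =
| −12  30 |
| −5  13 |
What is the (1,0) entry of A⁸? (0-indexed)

tr A = 1 and det A = −6, so the characteristic polynomial is λ² − (1)λ + (−6) with roots −2 and 3.
Eigenvectors give P = [[3, −2], [1, −1]] with P⁻¹ = [[1, −2], [1, −3]], and A = P·diag(−2, 3)·P⁻¹.
Then A⁸ = P·diag(256, 6561)·P⁻¹ = [[768, −13122], [256, −6561]] · [[1, −2], [1, −3]] = [[−12354, 37830], [−6305, 19171]].

−6305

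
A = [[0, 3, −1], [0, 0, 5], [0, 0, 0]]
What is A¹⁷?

A is strictly triangular, hence nilpotent: A³ = 0, so A¹⁷ = 0.

[[0, 0, 0], [0, 0, 0], [0, 0, 0]]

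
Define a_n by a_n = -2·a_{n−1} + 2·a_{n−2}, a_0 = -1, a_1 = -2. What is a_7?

-416

With companion matrix M = [[-2, 2], [1, 0]], [a_n, a_{n−1}]ᵀ = M·[a_{n−1}, a_{n−2}]ᵀ, so [a_7, a_6]ᵀ = M^6·[a_1, a_0]ᵀ.
M^6 = [[328, -240], [-120, 88]], giving [a_7, a_6]ᵀ = [[-416], [152]].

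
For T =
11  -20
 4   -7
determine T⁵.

[[1211, -2420], [484, -967]]

tr T = 4 and det T = 3, so the characteristic polynomial is λ² − (4)λ + (3) with roots 3 and 1.
Eigenvectors give P = [[5, 2], [2, 1]] with P⁻¹ = [[1, -2], [-2, 5]], and T = P·diag(3, 1)·P⁻¹.
Then T⁵ = P·diag(243, 1)·P⁻¹ = [[1215, 2], [486, 1]] · [[1, -2], [-2, 5]] = [[1211, -2420], [484, -967]].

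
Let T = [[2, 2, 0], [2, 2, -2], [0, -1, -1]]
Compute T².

[[8, 8, -4], [8, 10, -2], [-2, -1, 3]]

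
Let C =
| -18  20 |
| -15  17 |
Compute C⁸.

[[25476, -25220], [18915, -18659]]

tr C = -1 and det C = -6, so the characteristic polynomial is λ² − (-1)λ + (-6) with roots 2 and -3.
Eigenvectors give P = [[1, 4], [1, 3]] with P⁻¹ = [[-3, 4], [1, -1]], and C = P·diag(2, -3)·P⁻¹.
Then C⁸ = P·diag(256, 6561)·P⁻¹ = [[256, 26244], [256, 19683]] · [[-3, 4], [1, -1]] = [[25476, -25220], [18915, -18659]].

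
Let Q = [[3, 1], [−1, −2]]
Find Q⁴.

Q² = [[8, 1], [−1, 3]]
Q³ = [[23, 6], [−6, −7]]
Q⁴ = [[63, 11], [−11, 8]]

[[63, 11], [−11, 8]]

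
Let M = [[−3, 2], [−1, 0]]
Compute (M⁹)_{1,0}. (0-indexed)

tr M = −3 and det M = 2, so the characteristic polynomial is λ² − (−3)λ + (2) with roots −2 and −1.
Eigenvectors give P = [[2, 1], [1, 1]] with P⁻¹ = [[1, −1], [−1, 2]], and M = P·diag(−2, −1)·P⁻¹.
Then M⁹ = P·diag(−512, −1)·P⁻¹ = [[−1024, −1], [−512, −1]] · [[1, −1], [−1, 2]] = [[−1023, 1022], [−511, 510]].

−511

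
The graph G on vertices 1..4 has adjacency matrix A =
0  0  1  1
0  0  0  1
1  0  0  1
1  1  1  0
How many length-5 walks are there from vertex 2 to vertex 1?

6

The number of length-5 walks from vertex 2 to vertex 1 is entry (2,1) of A⁵, where A is the adjacency matrix.
A² = [[2, 1, 1, 1], [1, 1, 1, 0], [1, 1, 2, 1], [1, 0, 1, 3]]
A³ = [[2, 1, 3, 4], [1, 0, 1, 3], [3, 1, 2, 4], [4, 3, 4, 2]]
A⁴ = [[7, 4, 6, 6], [4, 3, 4, 2], [6, 4, 7, 6], [6, 2, 6, 11]]
A⁵ = [[12, 6, 13, 17], [6, 2, 6, 11], [13, 6, 12, 17], [17, 11, 17, 14]]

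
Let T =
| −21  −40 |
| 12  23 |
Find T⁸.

[[−32799, −65600], [19680, 39361]]

tr T = 2 and det T = −3, so the characteristic polynomial is λ² − (2)λ + (−3) with roots −1 and 3.
Eigenvectors give P = [[−2, −5], [1, 3]] with P⁻¹ = [[−3, −5], [1, 2]], and T = P·diag(−1, 3)·P⁻¹.
Then T⁸ = P·diag(1, 6561)·P⁻¹ = [[−2, −32805], [1, 19683]] · [[−3, −5], [1, 2]] = [[−32799, −65600], [19680, 39361]].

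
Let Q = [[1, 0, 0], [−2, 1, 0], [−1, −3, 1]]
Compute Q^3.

Q = I + N where N = [[0, 0, 0], [−2, 0, 0], [−1, −3, 0]] is strictly lower-triangular, so N^3 = 0.
(I + N)^3 = I + 3·N + 3·N^2 = [[1, 0, 0], [−6, 1, 0], [15, −9, 1]].

[[1, 0, 0], [−6, 1, 0], [15, −9, 1]]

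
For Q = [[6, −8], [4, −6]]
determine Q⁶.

[[64, 0], [0, 64]]

tr Q = 0 and det Q = −4, so the characteristic polynomial is λ² − (0)λ + (−4) with roots −2 and 2.
Eigenvectors give P = [[1, −2], [1, −1]] with P⁻¹ = [[−1, 2], [−1, 1]], and Q = P·diag(−2, 2)·P⁻¹.
Then Q⁶ = P·diag(64, 64)·P⁻¹ = [[64, −128], [64, −64]] · [[−1, 2], [−1, 1]] = [[64, 0], [0, 64]].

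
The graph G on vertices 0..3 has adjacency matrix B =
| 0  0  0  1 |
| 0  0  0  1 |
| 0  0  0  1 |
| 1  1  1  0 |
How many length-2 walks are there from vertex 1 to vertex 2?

The number of length-2 walks from vertex 1 to vertex 2 is entry (1,2) of B², where B is the adjacency matrix.
B² = [[1, 1, 1, 0], [1, 1, 1, 0], [1, 1, 1, 0], [0, 0, 0, 3]]

1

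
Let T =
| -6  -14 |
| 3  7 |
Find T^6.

T² = T (a projection; rank 1, trace 1), so T^6 = T.

[[-6, -14], [3, 7]]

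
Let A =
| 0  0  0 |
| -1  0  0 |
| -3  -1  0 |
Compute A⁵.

A is strictly triangular, hence nilpotent: A³ = 0, so A⁵ = 0.

[[0, 0, 0], [0, 0, 0], [0, 0, 0]]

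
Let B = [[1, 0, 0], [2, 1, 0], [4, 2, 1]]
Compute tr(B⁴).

3

B = I + N where N = [[0, 0, 0], [2, 0, 0], [4, 2, 0]] is strictly lower-triangular, so N³ = 0.
(I + N)⁴ = I + 4·N + 6·N² = [[1, 0, 0], [8, 1, 0], [40, 8, 1]].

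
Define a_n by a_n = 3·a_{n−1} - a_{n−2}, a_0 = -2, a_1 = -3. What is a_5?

With companion matrix M = [[3, -1], [1, 0]], [a_n, a_{n−1}]ᵀ = M·[a_{n−1}, a_{n−2}]ᵀ, so [a_5, a_4]ᵀ = M⁴·[a_1, a_0]ᵀ.
M⁴ = [[55, -21], [21, -8]], giving [a_5, a_4]ᵀ = [[-123], [-47]].

-123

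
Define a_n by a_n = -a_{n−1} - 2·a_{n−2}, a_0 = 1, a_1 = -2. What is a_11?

With companion matrix T = [[-1, -2], [1, 0]], [a_n, a_{n−1}]ᵀ = T·[a_{n−1}, a_{n−2}]ᵀ, so [a_11, a_10]ᵀ = T¹⁰·[a_1, a_0]ᵀ.
T¹⁰ = [[23, -22], [11, 34]], giving [a_11, a_10]ᵀ = [[-68], [12]].

-68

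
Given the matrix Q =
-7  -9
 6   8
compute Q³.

[[-19, -27], [18, 26]]

tr Q = 1 and det Q = -2, so the characteristic polynomial is λ² − (1)λ + (-2) with roots 2 and -1.
Eigenvectors give P = [[-1, 3], [1, -2]] with P⁻¹ = [[2, 3], [1, 1]], and Q = P·diag(2, -1)·P⁻¹.
Then Q³ = P·diag(8, -1)·P⁻¹ = [[-8, -3], [8, 2]] · [[2, 3], [1, 1]] = [[-19, -27], [18, 26]].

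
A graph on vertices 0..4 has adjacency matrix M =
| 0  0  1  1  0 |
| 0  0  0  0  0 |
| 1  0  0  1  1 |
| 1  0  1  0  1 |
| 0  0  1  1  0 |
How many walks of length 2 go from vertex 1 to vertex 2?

0

The number of length-2 walks from vertex 1 to vertex 2 is entry (1,2) of M², where M is the adjacency matrix.
M² = [[2, 0, 1, 1, 2], [0, 0, 0, 0, 0], [1, 0, 3, 2, 1], [1, 0, 2, 3, 1], [2, 0, 1, 1, 2]]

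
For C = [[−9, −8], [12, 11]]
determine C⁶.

tr C = 2 and det C = −3, so the characteristic polynomial is λ² − (2)λ + (−3) with roots 3 and −1.
Eigenvectors give P = [[−2, −1], [3, 1]] with P⁻¹ = [[1, 1], [−3, −2]], and C = P·diag(3, −1)·P⁻¹.
Then C⁶ = P·diag(729, 1)·P⁻¹ = [[−1458, −1], [2187, 1]] · [[1, 1], [−3, −2]] = [[−1455, −1456], [2184, 2185]].

[[−1455, −1456], [2184, 2185]]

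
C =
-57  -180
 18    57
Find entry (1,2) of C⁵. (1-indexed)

-14580

tr C = 0 and det C = -9, so the characteristic polynomial is λ² − (0)λ + (-9) with roots 3 and -3.
Eigenvectors give P = [[-3, 10], [1, -3]] with P⁻¹ = [[3, 10], [1, 3]], and C = P·diag(3, -3)·P⁻¹.
Then C⁵ = P·diag(243, -243)·P⁻¹ = [[-729, -2430], [243, 729]] · [[3, 10], [1, 3]] = [[-4617, -14580], [1458, 4617]].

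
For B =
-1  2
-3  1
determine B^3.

B^2 = [[-5, 0], [0, -5]]
B^3 = [[5, -10], [15, -5]]

[[5, -10], [15, -5]]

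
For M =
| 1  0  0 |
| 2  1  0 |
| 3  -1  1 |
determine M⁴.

M = I + N where N = [[0, 0, 0], [2, 0, 0], [3, -1, 0]] is strictly lower-triangular, so N³ = 0.
(I + N)⁴ = I + 4·N + 6·N² = [[1, 0, 0], [8, 1, 0], [0, -4, 1]].

[[1, 0, 0], [8, 1, 0], [0, -4, 1]]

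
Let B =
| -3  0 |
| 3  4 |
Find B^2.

[[9, 0], [3, 16]]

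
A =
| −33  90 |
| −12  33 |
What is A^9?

tr A = 0 and det A = −9, so the characteristic polynomial is λ² − (0)λ + (−9) with roots −3 and 3.
Eigenvectors give P = [[−3, 5], [−1, 2]] with P⁻¹ = [[−2, 5], [−1, 3]], and A = P·diag(−3, 3)·P⁻¹.
Then A^9 = P·diag(−19683, 19683)·P⁻¹ = [[59049, 98415], [19683, 39366]] · [[−2, 5], [−1, 3]] = [[−216513, 590490], [−78732, 216513]].

[[−216513, 590490], [−78732, 216513]]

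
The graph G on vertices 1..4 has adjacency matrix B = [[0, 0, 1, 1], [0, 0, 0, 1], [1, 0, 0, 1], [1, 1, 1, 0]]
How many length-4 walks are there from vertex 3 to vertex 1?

6

The number of length-4 walks from vertex 3 to vertex 1 is entry (3,1) of B⁴, where B is the adjacency matrix.
B² = [[2, 1, 1, 1], [1, 1, 1, 0], [1, 1, 2, 1], [1, 0, 1, 3]]
B³ = [[2, 1, 3, 4], [1, 0, 1, 3], [3, 1, 2, 4], [4, 3, 4, 2]]
B⁴ = [[7, 4, 6, 6], [4, 3, 4, 2], [6, 4, 7, 6], [6, 2, 6, 11]]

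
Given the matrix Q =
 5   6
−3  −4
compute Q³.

tr Q = 1 and det Q = −2, so the characteristic polynomial is λ² − (1)λ + (−2) with roots −1 and 2.
Eigenvectors give P = [[1, 2], [−1, −1]] with P⁻¹ = [[−1, −2], [1, 1]], and Q = P·diag(−1, 2)·P⁻¹.
Then Q³ = P·diag(−1, 8)·P⁻¹ = [[−1, 16], [1, −8]] · [[−1, −2], [1, 1]] = [[17, 18], [−9, −10]].

[[17, 18], [−9, −10]]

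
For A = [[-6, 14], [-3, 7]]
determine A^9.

[[-6, 14], [-3, 7]]

A² = A (a projection; rank 1, trace 1), so A^9 = A.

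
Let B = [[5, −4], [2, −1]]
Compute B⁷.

tr B = 4 and det B = 3, so the characteristic polynomial is λ² − (4)λ + (3) with roots 3 and 1.
Eigenvectors give P = [[2, 1], [1, 1]] with P⁻¹ = [[1, −1], [−1, 2]], and B = P·diag(3, 1)·P⁻¹.
Then B⁷ = P·diag(2187, 1)·P⁻¹ = [[4374, 1], [2187, 1]] · [[1, −1], [−1, 2]] = [[4373, −4372], [2186, −2185]].

[[4373, −4372], [2186, −2185]]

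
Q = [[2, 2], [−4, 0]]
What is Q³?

Q² = [[−4, 4], [−8, −8]]
Q³ = [[−24, −8], [16, −16]]

[[−24, −8], [16, −16]]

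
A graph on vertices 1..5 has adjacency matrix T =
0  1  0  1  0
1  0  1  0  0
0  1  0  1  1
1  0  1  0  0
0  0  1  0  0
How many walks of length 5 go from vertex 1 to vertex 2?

The number of length-5 walks from vertex 1 to vertex 2 is entry (1,2) of T⁵, where T is the adjacency matrix.
T² = [[2, 0, 2, 0, 0], [0, 2, 0, 2, 1], [2, 0, 3, 0, 0], [0, 2, 0, 2, 1], [0, 1, 0, 1, 1]]
T³ = [[0, 4, 0, 4, 2], [4, 0, 5, 0, 0], [0, 5, 0, 5, 3], [4, 0, 5, 0, 0], [2, 0, 3, 0, 0]]
T⁴ = [[8, 0, 10, 0, 0], [0, 9, 0, 9, 5], [10, 0, 13, 0, 0], [0, 9, 0, 9, 5], [0, 5, 0, 5, 3]]
T⁵ = [[0, 18, 0, 18, 10], [18, 0, 23, 0, 0], [0, 23, 0, 23, 13], [18, 0, 23, 0, 0], [10, 0, 13, 0, 0]]

18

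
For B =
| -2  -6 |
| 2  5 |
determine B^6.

tr B = 3 and det B = 2, so the characteristic polynomial is λ² − (3)λ + (2) with roots 2 and 1.
Eigenvectors give P = [[3, -2], [-2, 1]] with P⁻¹ = [[-1, -2], [-2, -3]], and B = P·diag(2, 1)·P⁻¹.
Then B^6 = P·diag(64, 1)·P⁻¹ = [[192, -2], [-128, 1]] · [[-1, -2], [-2, -3]] = [[-188, -378], [126, 253]].

[[-188, -378], [126, 253]]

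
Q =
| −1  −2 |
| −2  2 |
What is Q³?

Q² = [[5, −2], [−2, 8]]
Q³ = [[−1, −14], [−14, 20]]

[[−1, −14], [−14, 20]]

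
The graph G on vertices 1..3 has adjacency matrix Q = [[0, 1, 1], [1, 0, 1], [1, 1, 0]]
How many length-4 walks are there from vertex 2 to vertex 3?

The number of length-4 walks from vertex 2 to vertex 3 is entry (2,3) of Q⁴, where Q is the adjacency matrix.
Q² = [[2, 1, 1], [1, 2, 1], [1, 1, 2]]
Q³ = [[2, 3, 3], [3, 2, 3], [3, 3, 2]]
Q⁴ = [[6, 5, 5], [5, 6, 5], [5, 5, 6]]

5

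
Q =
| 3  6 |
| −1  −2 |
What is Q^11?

Q² = Q (a projection; rank 1, trace 1), so Q^11 = Q.

[[3, 6], [−1, −2]]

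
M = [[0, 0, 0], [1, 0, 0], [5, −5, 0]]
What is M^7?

[[0, 0, 0], [0, 0, 0], [0, 0, 0]]

M is strictly triangular, hence nilpotent: M^3 = 0, so M^7 = 0.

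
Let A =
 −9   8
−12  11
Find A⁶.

[[−1455, 1456], [−2184, 2185]]

tr A = 2 and det A = −3, so the characteristic polynomial is λ² − (2)λ + (−3) with roots 3 and −1.
Eigenvectors give P = [[−2, 1], [−3, 1]] with P⁻¹ = [[1, −1], [3, −2]], and A = P·diag(3, −1)·P⁻¹.
Then A⁶ = P·diag(729, 1)·P⁻¹ = [[−1458, 1], [−2187, 1]] · [[1, −1], [3, −2]] = [[−1455, 1456], [−2184, 2185]].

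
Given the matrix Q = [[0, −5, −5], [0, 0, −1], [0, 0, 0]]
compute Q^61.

[[0, 0, 0], [0, 0, 0], [0, 0, 0]]

Q is strictly triangular, hence nilpotent: Q^3 = 0, so Q^61 = 0.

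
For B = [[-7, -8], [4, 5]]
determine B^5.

[[-487, -488], [244, 245]]

tr B = -2 and det B = -3, so the characteristic polynomial is λ² − (-2)λ + (-3) with roots -3 and 1.
Eigenvectors give P = [[-2, -1], [1, 1]] with P⁻¹ = [[-1, -1], [1, 2]], and B = P·diag(-3, 1)·P⁻¹.
Then B^5 = P·diag(-243, 1)·P⁻¹ = [[486, -1], [-243, 1]] · [[-1, -1], [1, 2]] = [[-487, -488], [244, 245]].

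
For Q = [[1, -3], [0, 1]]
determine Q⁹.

[[1, -27], [0, 1]]

Q = I + N where N = [[0, -3], [0, 0]] is strictly upper-triangular, so N² = 0.
(I + N)⁹ = I + 9·N = [[1, -27], [0, 1]].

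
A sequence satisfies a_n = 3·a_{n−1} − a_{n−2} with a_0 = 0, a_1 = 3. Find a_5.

165

With companion matrix C = [[3, −1], [1, 0]], [a_n, a_{n−1}]ᵀ = C·[a_{n−1}, a_{n−2}]ᵀ, so [a_5, a_4]ᵀ = C^4·[a_1, a_0]ᵀ.
C^4 = [[55, −21], [21, −8]], giving [a_5, a_4]ᵀ = [[165], [63]].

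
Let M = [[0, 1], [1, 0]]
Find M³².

[[1, 0], [0, 1]]

M² = I (check: tr M = 0 and det M = -1), so M³² = I since 32 is even.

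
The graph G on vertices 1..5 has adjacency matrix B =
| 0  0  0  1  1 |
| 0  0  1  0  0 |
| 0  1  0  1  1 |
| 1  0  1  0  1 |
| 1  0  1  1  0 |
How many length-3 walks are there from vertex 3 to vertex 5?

6

The number of length-3 walks from vertex 3 to vertex 5 is entry (3,5) of B³, where B is the adjacency matrix.
B² = [[2, 0, 2, 1, 1], [0, 1, 0, 1, 1], [2, 0, 3, 1, 1], [1, 1, 1, 3, 2], [1, 1, 1, 2, 3]]
B³ = [[2, 2, 2, 5, 5], [2, 0, 3, 1, 1], [2, 3, 2, 6, 6], [5, 1, 6, 4, 5], [5, 1, 6, 5, 4]]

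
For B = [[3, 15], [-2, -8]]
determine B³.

[[87, 285], [-38, -122]]

tr B = -5 and det B = 6, so the characteristic polynomial is λ² − (-5)λ + (6) with roots -2 and -3.
Eigenvectors give P = [[-3, -5], [1, 2]] with P⁻¹ = [[-2, -5], [1, 3]], and B = P·diag(-2, -3)·P⁻¹.
Then B³ = P·diag(-8, -27)·P⁻¹ = [[24, 135], [-8, -54]] · [[-2, -5], [1, 3]] = [[87, 285], [-38, -122]].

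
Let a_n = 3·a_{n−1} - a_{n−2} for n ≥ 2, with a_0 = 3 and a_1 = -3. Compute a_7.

With companion matrix Q = [[3, -1], [1, 0]], [a_n, a_{n−1}]ᵀ = Q·[a_{n−1}, a_{n−2}]ᵀ, so [a_7, a_6]ᵀ = Q⁶·[a_1, a_0]ᵀ.
Q⁶ = [[377, -144], [144, -55]], giving [a_7, a_6]ᵀ = [[-1563], [-597]].

-1563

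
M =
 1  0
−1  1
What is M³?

M = I + N where N = [[0, 0], [−1, 0]] is strictly lower-triangular, so N² = 0.
(I + N)³ = I + 3·N = [[1, 0], [−3, 1]].

[[1, 0], [−3, 1]]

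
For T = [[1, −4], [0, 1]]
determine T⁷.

[[1, −28], [0, 1]]

T = I + N where N = [[0, −4], [0, 0]] is strictly upper-triangular, so N² = 0.
(I + N)⁷ = I + 7·N = [[1, −28], [0, 1]].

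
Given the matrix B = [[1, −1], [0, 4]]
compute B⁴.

[[1, −85], [0, 256]]

B² = [[1, −5], [0, 16]]
B³ = [[1, −21], [0, 64]]
B⁴ = [[1, −85], [0, 256]]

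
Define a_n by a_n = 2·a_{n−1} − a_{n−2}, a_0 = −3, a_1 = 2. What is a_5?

22

With companion matrix M = [[2, −1], [1, 0]], [a_n, a_{n−1}]ᵀ = M·[a_{n−1}, a_{n−2}]ᵀ, so [a_5, a_4]ᵀ = M^4·[a_1, a_0]ᵀ.
M^4 = [[5, −4], [4, −3]], giving [a_5, a_4]ᵀ = [[22], [17]].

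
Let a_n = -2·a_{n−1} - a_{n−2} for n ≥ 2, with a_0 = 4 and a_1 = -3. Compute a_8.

-4

With companion matrix M = [[-2, -1], [1, 0]], [a_n, a_{n−1}]ᵀ = M·[a_{n−1}, a_{n−2}]ᵀ, so [a_8, a_7]ᵀ = M^7·[a_1, a_0]ᵀ.
M^7 = [[-8, -7], [7, 6]], giving [a_8, a_7]ᵀ = [[-4], [3]].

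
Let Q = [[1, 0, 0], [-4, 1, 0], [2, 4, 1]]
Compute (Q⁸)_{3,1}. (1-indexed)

-432

Q = I + N where N = [[0, 0, 0], [-4, 0, 0], [2, 4, 0]] is strictly lower-triangular, so N³ = 0.
(I + N)⁸ = I + 8·N + 28·N² = [[1, 0, 0], [-32, 1, 0], [-432, 32, 1]].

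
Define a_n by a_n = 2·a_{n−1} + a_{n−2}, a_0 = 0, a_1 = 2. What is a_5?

58

With companion matrix Q = [[2, 1], [1, 0]], [a_n, a_{n−1}]ᵀ = Q·[a_{n−1}, a_{n−2}]ᵀ, so [a_5, a_4]ᵀ = Q⁴·[a_1, a_0]ᵀ.
Q⁴ = [[29, 12], [12, 5]], giving [a_5, a_4]ᵀ = [[58], [24]].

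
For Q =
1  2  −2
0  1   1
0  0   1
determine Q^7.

Q = I + N where N = [[0, 2, −2], [0, 0, 1], [0, 0, 0]] is strictly upper-triangular, so N^3 = 0.
(I + N)^7 = I + 7·N + 21·N^2 = [[1, 14, 28], [0, 1, 7], [0, 0, 1]].

[[1, 14, 28], [0, 1, 7], [0, 0, 1]]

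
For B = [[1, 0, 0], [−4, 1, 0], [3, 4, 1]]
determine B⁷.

[[1, 0, 0], [−28, 1, 0], [−315, 28, 1]]

B = I + N where N = [[0, 0, 0], [−4, 0, 0], [3, 4, 0]] is strictly lower-triangular, so N³ = 0.
(I + N)⁷ = I + 7·N + 21·N² = [[1, 0, 0], [−28, 1, 0], [−315, 28, 1]].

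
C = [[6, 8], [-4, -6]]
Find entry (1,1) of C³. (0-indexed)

tr C = 0 and det C = -4, so the characteristic polynomial is λ² − (0)λ + (-4) with roots 2 and -2.
Eigenvectors give P = [[2, -1], [-1, 1]] with P⁻¹ = [[1, 1], [1, 2]], and C = P·diag(2, -2)·P⁻¹.
Then C³ = P·diag(8, -8)·P⁻¹ = [[16, 8], [-8, -8]] · [[1, 1], [1, 2]] = [[24, 32], [-16, -24]].

-24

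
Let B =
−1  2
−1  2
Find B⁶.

[[−1, 2], [−1, 2]]

B² = B (a projection; rank 1, trace 1), so B⁶ = B.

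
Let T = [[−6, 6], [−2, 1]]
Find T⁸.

[[25476, −37830], [12610, −18659]]

tr T = −5 and det T = 6, so the characteristic polynomial is λ² − (−5)λ + (6) with roots −2 and −3.
Eigenvectors give P = [[3, −2], [2, −1]] with P⁻¹ = [[−1, 2], [−2, 3]], and T = P·diag(−2, −3)·P⁻¹.
Then T⁸ = P·diag(256, 6561)·P⁻¹ = [[768, −13122], [512, −6561]] · [[−1, 2], [−2, 3]] = [[25476, −37830], [12610, −18659]].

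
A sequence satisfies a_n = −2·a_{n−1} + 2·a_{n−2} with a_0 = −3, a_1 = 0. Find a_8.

With companion matrix A = [[−2, 2], [1, 0]], [a_n, a_{n−1}]ᵀ = A·[a_{n−1}, a_{n−2}]ᵀ, so [a_8, a_7]ᵀ = A^7·[a_1, a_0]ᵀ.
A^7 = [[−896, 656], [328, −240]], giving [a_8, a_7]ᵀ = [[−1968], [720]].

−1968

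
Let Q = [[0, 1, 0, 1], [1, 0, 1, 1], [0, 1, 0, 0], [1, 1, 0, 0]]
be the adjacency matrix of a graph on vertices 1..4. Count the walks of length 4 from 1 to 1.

7

The number of length-4 walks from vertex 1 to vertex 1 is entry (1,1) of Q⁴, where Q is the adjacency matrix.
Q² = [[2, 1, 1, 1], [1, 3, 0, 1], [1, 0, 1, 1], [1, 1, 1, 2]]
Q³ = [[2, 4, 1, 3], [4, 2, 3, 4], [1, 3, 0, 1], [3, 4, 1, 2]]
Q⁴ = [[7, 6, 4, 6], [6, 11, 2, 6], [4, 2, 3, 4], [6, 6, 4, 7]]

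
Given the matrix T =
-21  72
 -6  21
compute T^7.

tr T = 0 and det T = -9, so the characteristic polynomial is λ² − (0)λ + (-9) with roots -3 and 3.
Eigenvectors give P = [[4, 3], [1, 1]] with P⁻¹ = [[1, -3], [-1, 4]], and T = P·diag(-3, 3)·P⁻¹.
Then T^7 = P·diag(-2187, 2187)·P⁻¹ = [[-8748, 6561], [-2187, 2187]] · [[1, -3], [-1, 4]] = [[-15309, 52488], [-4374, 15309]].

[[-15309, 52488], [-4374, 15309]]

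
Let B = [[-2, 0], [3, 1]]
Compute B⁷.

[[-128, 0], [129, 1]]

tr B = -1 and det B = -2, so the characteristic polynomial is λ² − (-1)λ + (-2) with roots -2 and 1.
Eigenvectors give P = [[-1, 0], [1, 1]] with P⁻¹ = [[-1, 0], [1, 1]], and B = P·diag(-2, 1)·P⁻¹.
Then B⁷ = P·diag(-128, 1)·P⁻¹ = [[128, 0], [-128, 1]] · [[-1, 0], [1, 1]] = [[-128, 0], [129, 1]].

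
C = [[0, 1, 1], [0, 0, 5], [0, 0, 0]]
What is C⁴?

C is strictly triangular, hence nilpotent: C³ = 0, so C⁴ = 0.

[[0, 0, 0], [0, 0, 0], [0, 0, 0]]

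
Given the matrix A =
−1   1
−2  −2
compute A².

[[−1, −3], [6, 2]]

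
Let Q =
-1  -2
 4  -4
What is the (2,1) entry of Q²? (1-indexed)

-20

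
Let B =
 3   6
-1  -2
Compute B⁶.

B² = B (a projection; rank 1, trace 1), so B⁶ = B.

[[3, 6], [-1, -2]]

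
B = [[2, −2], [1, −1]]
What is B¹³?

[[2, −2], [1, −1]]

B² = B (a projection; rank 1, trace 1), so B¹³ = B.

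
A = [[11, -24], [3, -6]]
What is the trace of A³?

tr A = 5 and det A = 6, so the characteristic polynomial is λ² − (5)λ + (6) with roots 3 and 2.
Eigenvectors give P = [[3, -8], [1, -3]] with P⁻¹ = [[3, -8], [1, -3]], and A = P·diag(3, 2)·P⁻¹.
Then A³ = P·diag(27, 8)·P⁻¹ = [[81, -64], [27, -24]] · [[3, -8], [1, -3]] = [[179, -456], [57, -144]].

35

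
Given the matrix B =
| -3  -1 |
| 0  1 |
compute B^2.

[[9, 2], [0, 1]]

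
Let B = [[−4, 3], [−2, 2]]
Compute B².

[[10, −6], [4, −2]]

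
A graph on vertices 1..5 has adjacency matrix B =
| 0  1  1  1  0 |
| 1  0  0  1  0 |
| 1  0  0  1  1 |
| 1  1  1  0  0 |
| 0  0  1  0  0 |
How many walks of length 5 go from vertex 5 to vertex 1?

The number of length-5 walks from vertex 5 to vertex 1 is entry (5,1) of B⁵, where B is the adjacency matrix.
B² = [[3, 1, 1, 2, 1], [1, 2, 2, 1, 0], [1, 2, 3, 1, 0], [2, 1, 1, 3, 1], [1, 0, 0, 1, 1]]
B³ = [[4, 5, 6, 5, 1], [5, 2, 2, 5, 2], [6, 2, 2, 6, 3], [5, 5, 6, 4, 1], [1, 2, 3, 1, 0]]
B⁴ = [[16, 9, 10, 15, 6], [9, 10, 12, 9, 2], [10, 12, 15, 10, 2], [15, 9, 10, 16, 6], [6, 2, 2, 6, 3]]
B⁵ = [[34, 31, 37, 35, 10], [31, 18, 20, 31, 12], [37, 20, 22, 37, 15], [35, 31, 37, 34, 10], [10, 12, 15, 10, 2]]

10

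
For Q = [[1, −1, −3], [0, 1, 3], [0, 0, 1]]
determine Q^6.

[[1, −6, −63], [0, 1, 18], [0, 0, 1]]

Q = I + N where N = [[0, −1, −3], [0, 0, 3], [0, 0, 0]] is strictly upper-triangular, so N^3 = 0.
(I + N)^6 = I + 6·N + 15·N^2 = [[1, −6, −63], [0, 1, 18], [0, 0, 1]].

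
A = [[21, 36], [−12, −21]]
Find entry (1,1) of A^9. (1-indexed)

137781

tr A = 0 and det A = −9, so the characteristic polynomial is λ² − (0)λ + (−9) with roots 3 and −3.
Eigenvectors give P = [[2, 3], [−1, −2]] with P⁻¹ = [[2, 3], [−1, −2]], and A = P·diag(3, −3)·P⁻¹.
Then A^9 = P·diag(19683, −19683)·P⁻¹ = [[39366, −59049], [−19683, 39366]] · [[2, 3], [−1, −2]] = [[137781, 236196], [−78732, −137781]].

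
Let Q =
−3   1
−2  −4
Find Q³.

Q² = [[7, −7], [14, 14]]
Q³ = [[−7, 35], [−70, −42]]

[[−7, 35], [−70, −42]]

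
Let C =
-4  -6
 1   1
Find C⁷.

tr C = -3 and det C = 2, so the characteristic polynomial is λ² − (-3)λ + (2) with roots -2 and -1.
Eigenvectors give P = [[-3, 2], [1, -1]] with P⁻¹ = [[-1, -2], [-1, -3]], and C = P·diag(-2, -1)·P⁻¹.
Then C⁷ = P·diag(-128, -1)·P⁻¹ = [[384, -2], [-128, 1]] · [[-1, -2], [-1, -3]] = [[-382, -762], [127, 253]].

[[-382, -762], [127, 253]]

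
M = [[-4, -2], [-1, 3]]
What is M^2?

[[18, 2], [1, 11]]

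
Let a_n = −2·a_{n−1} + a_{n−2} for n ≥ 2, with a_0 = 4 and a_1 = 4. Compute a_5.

68

With companion matrix B = [[−2, 1], [1, 0]], [a_n, a_{n−1}]ᵀ = B·[a_{n−1}, a_{n−2}]ᵀ, so [a_5, a_4]ᵀ = B⁴·[a_1, a_0]ᵀ.
B⁴ = [[29, −12], [−12, 5]], giving [a_5, a_4]ᵀ = [[68], [−28]].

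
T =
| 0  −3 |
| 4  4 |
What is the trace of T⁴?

−224

T² = [[−12, −12], [16, 4]]
T³ = [[−48, −12], [16, −32]]
T⁴ = [[−48, 96], [−128, −176]]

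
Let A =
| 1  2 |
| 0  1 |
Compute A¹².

A = I + N where N = [[0, 2], [0, 0]] is strictly upper-triangular, so N² = 0.
(I + N)¹² = I + 12·N = [[1, 24], [0, 1]].

[[1, 24], [0, 1]]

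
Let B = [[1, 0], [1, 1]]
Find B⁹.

[[1, 0], [9, 1]]

B = I + N where N = [[0, 0], [1, 0]] is strictly lower-triangular, so N² = 0.
(I + N)⁹ = I + 9·N = [[1, 0], [9, 1]].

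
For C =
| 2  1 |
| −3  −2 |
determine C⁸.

C² = I (check: tr C = 0 and det C = −1), so C⁸ = I since 8 is even.

[[1, 0], [0, 1]]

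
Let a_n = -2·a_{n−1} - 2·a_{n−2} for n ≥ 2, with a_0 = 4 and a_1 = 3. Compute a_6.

56

With companion matrix T = [[-2, -2], [1, 0]], [a_n, a_{n−1}]ᵀ = T·[a_{n−1}, a_{n−2}]ᵀ, so [a_6, a_5]ᵀ = T⁵·[a_1, a_0]ᵀ.
T⁵ = [[8, 8], [-4, 0]], giving [a_6, a_5]ᵀ = [[56], [-12]].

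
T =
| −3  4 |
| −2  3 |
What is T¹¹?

T² = I (check: tr T = 0 and det T = −1), so T¹¹ = T since 11 is odd.

[[−3, 4], [−2, 3]]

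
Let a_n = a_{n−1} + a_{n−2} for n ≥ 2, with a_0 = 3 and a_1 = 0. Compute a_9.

63

With companion matrix C = [[1, 1], [1, 0]], [a_n, a_{n−1}]ᵀ = C·[a_{n−1}, a_{n−2}]ᵀ, so [a_9, a_8]ᵀ = C^8·[a_1, a_0]ᵀ.
C^8 = [[34, 21], [21, 13]], giving [a_9, a_8]ᵀ = [[63], [39]].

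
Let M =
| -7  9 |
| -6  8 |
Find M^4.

tr M = 1 and det M = -2, so the characteristic polynomial is λ² − (1)λ + (-2) with roots -1 and 2.
Eigenvectors give P = [[3, 1], [2, 1]] with P⁻¹ = [[1, -1], [-2, 3]], and M = P·diag(-1, 2)·P⁻¹.
Then M^4 = P·diag(1, 16)·P⁻¹ = [[3, 16], [2, 16]] · [[1, -1], [-2, 3]] = [[-29, 45], [-30, 46]].

[[-29, 45], [-30, 46]]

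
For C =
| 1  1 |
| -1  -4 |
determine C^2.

[[0, -3], [3, 15]]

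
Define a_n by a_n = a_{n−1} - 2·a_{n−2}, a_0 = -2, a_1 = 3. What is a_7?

41

With companion matrix T = [[1, -2], [1, 0]], [a_n, a_{n−1}]ᵀ = T·[a_{n−1}, a_{n−2}]ᵀ, so [a_7, a_6]ᵀ = T^6·[a_1, a_0]ᵀ.
T^6 = [[7, -10], [5, 2]], giving [a_7, a_6]ᵀ = [[41], [11]].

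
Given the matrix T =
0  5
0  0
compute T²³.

T is strictly triangular, hence nilpotent: T² = 0, so T²³ = 0.

[[0, 0], [0, 0]]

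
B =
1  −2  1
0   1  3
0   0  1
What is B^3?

[[1, −6, −15], [0, 1, 9], [0, 0, 1]]

B = I + N where N = [[0, −2, 1], [0, 0, 3], [0, 0, 0]] is strictly upper-triangular, so N^3 = 0.
(I + N)^3 = I + 3·N + 3·N^2 = [[1, −6, −15], [0, 1, 9], [0, 0, 1]].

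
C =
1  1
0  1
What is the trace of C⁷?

2

C = I + N where N = [[0, 1], [0, 0]] is strictly upper-triangular, so N² = 0.
(I + N)⁷ = I + 7·N = [[1, 7], [0, 1]].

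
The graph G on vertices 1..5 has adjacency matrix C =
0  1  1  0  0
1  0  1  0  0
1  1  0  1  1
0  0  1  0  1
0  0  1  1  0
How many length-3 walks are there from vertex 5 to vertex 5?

2

The number of length-3 walks from vertex 5 to vertex 5 is entry (5,5) of C³, where C is the adjacency matrix.
C² = [[2, 1, 1, 1, 1], [1, 2, 1, 1, 1], [1, 1, 4, 1, 1], [1, 1, 1, 2, 1], [1, 1, 1, 1, 2]]
C³ = [[2, 3, 5, 2, 2], [3, 2, 5, 2, 2], [5, 5, 4, 5, 5], [2, 2, 5, 2, 3], [2, 2, 5, 3, 2]]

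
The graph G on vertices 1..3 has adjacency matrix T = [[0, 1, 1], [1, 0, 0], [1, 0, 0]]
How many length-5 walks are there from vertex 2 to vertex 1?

4

The number of length-5 walks from vertex 2 to vertex 1 is entry (2,1) of T⁵, where T is the adjacency matrix.
T² = [[2, 0, 0], [0, 1, 1], [0, 1, 1]]
T³ = [[0, 2, 2], [2, 0, 0], [2, 0, 0]]
T⁴ = [[4, 0, 0], [0, 2, 2], [0, 2, 2]]
T⁵ = [[0, 4, 4], [4, 0, 0], [4, 0, 0]]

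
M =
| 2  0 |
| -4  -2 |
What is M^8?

[[256, 0], [0, 256]]

tr M = 0 and det M = -4, so the characteristic polynomial is λ² − (0)λ + (-4) with roots -2 and 2.
Eigenvectors give P = [[0, 1], [-1, -1]] with P⁻¹ = [[-1, -1], [1, 0]], and M = P·diag(-2, 2)·P⁻¹.
Then M^8 = P·diag(256, 256)·P⁻¹ = [[0, 256], [-256, -256]] · [[-1, -1], [1, 0]] = [[256, 0], [0, 256]].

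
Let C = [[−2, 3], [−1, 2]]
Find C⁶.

C² = I (check: tr C = 0 and det C = −1), so C⁶ = I since 6 is even.

[[1, 0], [0, 1]]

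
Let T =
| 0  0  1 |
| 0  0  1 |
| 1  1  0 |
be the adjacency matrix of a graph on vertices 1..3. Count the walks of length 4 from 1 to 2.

2

The number of length-4 walks from vertex 1 to vertex 2 is entry (1,2) of T⁴, where T is the adjacency matrix.
T² = [[1, 1, 0], [1, 1, 0], [0, 0, 2]]
T³ = [[0, 0, 2], [0, 0, 2], [2, 2, 0]]
T⁴ = [[2, 2, 0], [2, 2, 0], [0, 0, 4]]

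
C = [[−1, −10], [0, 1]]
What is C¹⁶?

C² = I (check: tr C = 0 and det C = −1), so C¹⁶ = I since 16 is even.

[[1, 0], [0, 1]]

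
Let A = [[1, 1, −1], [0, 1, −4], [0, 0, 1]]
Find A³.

A = I + N where N = [[0, 1, −1], [0, 0, −4], [0, 0, 0]] is strictly upper-triangular, so N³ = 0.
(I + N)³ = I + 3·N + 3·N² = [[1, 3, −15], [0, 1, −12], [0, 0, 1]].

[[1, 3, −15], [0, 1, −12], [0, 0, 1]]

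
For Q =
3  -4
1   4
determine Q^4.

[[-171, -476], [119, -52]]

Q^2 = [[5, -28], [7, 12]]
Q^3 = [[-13, -132], [33, 20]]
Q^4 = [[-171, -476], [119, -52]]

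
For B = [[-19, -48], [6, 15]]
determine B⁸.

tr B = -4 and det B = 3, so the characteristic polynomial is λ² − (-4)λ + (3) with roots -3 and -1.
Eigenvectors give P = [[-3, -8], [1, 3]] with P⁻¹ = [[-3, -8], [1, 3]], and B = P·diag(-3, -1)·P⁻¹.
Then B⁸ = P·diag(6561, 1)·P⁻¹ = [[-19683, -8], [6561, 3]] · [[-3, -8], [1, 3]] = [[59041, 157440], [-19680, -52479]].

[[59041, 157440], [-19680, -52479]]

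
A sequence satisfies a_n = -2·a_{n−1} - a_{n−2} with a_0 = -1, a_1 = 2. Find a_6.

With companion matrix Q = [[-2, -1], [1, 0]], [a_n, a_{n−1}]ᵀ = Q·[a_{n−1}, a_{n−2}]ᵀ, so [a_6, a_5]ᵀ = Q⁵·[a_1, a_0]ᵀ.
Q⁵ = [[-6, -5], [5, 4]], giving [a_6, a_5]ᵀ = [[-7], [6]].

-7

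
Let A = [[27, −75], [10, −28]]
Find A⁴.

[[−309, 975], [−130, 406]]

tr A = −1 and det A = −6, so the characteristic polynomial is λ² − (−1)λ + (−6) with roots 2 and −3.
Eigenvectors give P = [[3, −5], [1, −2]] with P⁻¹ = [[2, −5], [1, −3]], and A = P·diag(2, −3)·P⁻¹.
Then A⁴ = P·diag(16, 81)·P⁻¹ = [[48, −405], [16, −162]] · [[2, −5], [1, −3]] = [[−309, 975], [−130, 406]].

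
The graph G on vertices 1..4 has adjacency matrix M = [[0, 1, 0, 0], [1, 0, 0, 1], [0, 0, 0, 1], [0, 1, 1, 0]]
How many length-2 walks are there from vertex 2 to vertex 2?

2

The number of length-2 walks from vertex 2 to vertex 2 is entry (2,2) of M^2, where M is the adjacency matrix.
M^2 = [[1, 0, 0, 1], [0, 2, 1, 0], [0, 1, 1, 0], [1, 0, 0, 2]]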